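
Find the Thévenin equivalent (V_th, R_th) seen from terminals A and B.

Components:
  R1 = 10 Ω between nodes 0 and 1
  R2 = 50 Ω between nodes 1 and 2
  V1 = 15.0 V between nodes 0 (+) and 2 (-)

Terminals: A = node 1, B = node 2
Step 1 — V_th is the open-circuit voltage V_A - V_B (nothing connected across the terminals).
Nodal analysis, taking node 2 as the 0 V reference.
Source V1 fixes V_0 = 15 V.
KCL at each unknown node (sum of currents leaving = 0; resistances in Ω):
  Node 1: (V_1 - 15)/10 + (V_1 - 0)/50 = 0
Collecting terms: 0.12 × V_1 = 1.5  =>  V_1 = 12.5 V
V_th = V_1 - V_2 = 12.5 - 0 = 12.5 V
Step 2 — R_th: zero the source — replace V1 by a short circuit (node 2 merges into node 0) — and find the resistance seen between A (node 1) and B (node 0).
Reduce the network between node 1 (A) and node 0 (B) by series/parallel combination:
  Rp1 = R1 ‖ R2 (parallel, both between nodes 0 and 1) = 1/(1/10 + 1/50) = 8.333 Ω
R_th = 8.333 Ω

Final answer: V_th = 12.5 V, R_th = 8.333 Ω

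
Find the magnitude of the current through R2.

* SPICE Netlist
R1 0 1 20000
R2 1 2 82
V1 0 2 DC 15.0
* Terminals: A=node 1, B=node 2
Nodal analysis, taking node 2 as the 0 V reference.
Source V1 fixes V_0 = 15 V.
KCL at each unknown node (sum of currents leaving = 0; resistances in Ω):
  Node 1: (V_1 - 15)/20000 + (V_1 - 0)/82 = 0
Collecting terms: 0.01225 × V_1 = 0.00075  =>  V_1 = 0.06125 V
I_R2 = (V_1 - V_2)/R2 = (0.06125 - 0)/82 = 0.0007469 A
|I_R2| = 0.0007469 A

Final answer: |I_R2| = 0.0007469 A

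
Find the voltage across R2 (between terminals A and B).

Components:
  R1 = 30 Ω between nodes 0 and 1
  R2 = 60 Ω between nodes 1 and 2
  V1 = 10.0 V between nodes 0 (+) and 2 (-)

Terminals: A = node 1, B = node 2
R1 and R2 are in series across V1 (node 0 → node 1 → node 2), and the output A–B is taken across R2, so this is a voltage divider.
Series current: I = V1/(R1 + R2) = 10/(30 + 60) = 10/90 = 0.1111 A
V_R2 = I × R2 = V1 × R2/(R1 + R2) = 10 × 60/90 = 6.667 V

Final answer: 6.667 V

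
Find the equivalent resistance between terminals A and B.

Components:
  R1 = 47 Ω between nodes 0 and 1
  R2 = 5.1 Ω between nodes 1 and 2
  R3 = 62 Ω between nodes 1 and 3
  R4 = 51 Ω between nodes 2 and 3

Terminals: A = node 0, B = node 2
Reduce the network between node 0 (A) and node 2 (B) by series/parallel combination:
  Rs1 = R3 + R4 (series, joined only at node 3) = 62 + 51 = 113 Ω
  Rp1 = R2 ‖ Rs1 (parallel, both between nodes 1 and 2) = 1/(1/5.1 + 1/113) = 4.88 Ω
  Rs2 = R1 + Rp1 (series, joined only at node 1) = 47 + 4.88 = 51.88 Ω
R_eq = 51.88 Ω

Final answer: 51.88 Ω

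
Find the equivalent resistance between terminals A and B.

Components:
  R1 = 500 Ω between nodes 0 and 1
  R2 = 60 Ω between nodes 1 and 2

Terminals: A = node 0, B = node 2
Reduce the network between node 0 (A) and node 2 (B) by series/parallel combination:
  Rs1 = R1 + R2 (series, joined only at node 1) = 500 + 60 = 560 Ω
R_eq = 560 Ω

Final answer: 560 Ω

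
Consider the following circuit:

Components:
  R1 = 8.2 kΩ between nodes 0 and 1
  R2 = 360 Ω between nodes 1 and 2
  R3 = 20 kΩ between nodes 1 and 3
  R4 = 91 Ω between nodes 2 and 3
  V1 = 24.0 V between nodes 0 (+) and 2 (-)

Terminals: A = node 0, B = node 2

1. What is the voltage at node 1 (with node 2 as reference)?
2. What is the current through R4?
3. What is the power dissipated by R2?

Nodal analysis, taking node 2 as the 0 V reference.
Source V1 fixes V_0 = 24 V.
KCL at each unknown node (sum of currents leaving = 0; resistances in Ω):
  Node 1: (V_1 - 24)/8200 + (V_1 - 0)/360 + (V_1 - V_3)/20000 = 0
  Node 3: (V_3 - V_1)/20000 + (V_3 - 0)/91 = 0
Collecting terms (coefficients in siemens):
  0.00295·V_1 - 0.00005·V_3 = 0.002927
  0.01104·V_3 - 0.00005·V_1 = 0
Determinant D = (0.00295)(0.01104) - (-0.00005)(-0.00005) = 0.00003256
V_1 = [(0.002927)(0.01104) - (-0.00005)(0)]/D = 0.9923 V
V_3 = [(0.00295)(0) - (0.002927)(-0.00005)]/D = 0.004495 V
Part 1:
  Read off the nodal solution: V_1 = 0.9923 V
Part 2:
  I_R4 = (V_2 - V_3)/R4 = (0 - 0.004495)/91 = -0.00004939 A
  Magnitude: I_R4 = 0.00004939 A
Part 3:
  I_R2 = (V_1 - V_2)/R2 = (0.9923 - 0)/360 = 0.002756 A
  P_R2 = I_R2² × R2 = (0.002756)² × 360 = 0.002735 W

Final answers:
1. V_1 = 0.9923 V
2. I_R4 = 4.939e-05 A
3. P_R2 = 0.002735 W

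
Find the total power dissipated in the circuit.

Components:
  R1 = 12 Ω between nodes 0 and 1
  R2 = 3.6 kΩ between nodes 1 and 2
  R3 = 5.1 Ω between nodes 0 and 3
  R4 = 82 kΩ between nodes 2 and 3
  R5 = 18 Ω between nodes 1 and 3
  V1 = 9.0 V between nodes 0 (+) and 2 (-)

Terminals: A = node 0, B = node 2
Nodal analysis, taking node 2 as the 0 V reference.
Source V1 fixes V_0 = 9 V.
KCL at each unknown node (sum of currents leaving = 0; resistances in Ω):
  Node 1: (V_1 - 9)/12 + (V_1 - 0)/3600 + (V_1 - V_3)/18 = 0
  Node 3: (V_3 - 9)/5.1 + (V_3 - 0)/82000 + (V_3 - V_1)/18 = 0
Collecting terms (coefficients in siemens):
  0.1392·V_1 - 0.05556·V_3 = 0.75
  0.2516·V_3 - 0.05556·V_1 = 1.765
Determinant D = (0.1392)(0.2516) - (-0.05556)(-0.05556) = 0.03193
V_1 = [(0.75)(0.2516) - (-0.05556)(1.765)]/D = 8.98 V
V_3 = [(0.1392)(1.765) - (0.75)(-0.05556)]/D = 8.995 V
Power in each resistor, P = (ΔV)²/R:
  P_R1 = (9 - 8.98)²/12 = 0.00003297 W
  P_R2 = (8.98 - 0)²/3600 = 0.0224 W
  P_R3 = (9 - 8.995)²/5.1 = 0.00000457 W
  P_R4 = (0 - 8.995)²/82000 = 0.0009867 W
  P_R5 = (8.98 - 8.995)²/18 = 0.00001261 W
P_total = P_R1 + P_R2 + P_R3 + P_R4 + P_R5 = 0.02344 W

Final answer: 0.02344 W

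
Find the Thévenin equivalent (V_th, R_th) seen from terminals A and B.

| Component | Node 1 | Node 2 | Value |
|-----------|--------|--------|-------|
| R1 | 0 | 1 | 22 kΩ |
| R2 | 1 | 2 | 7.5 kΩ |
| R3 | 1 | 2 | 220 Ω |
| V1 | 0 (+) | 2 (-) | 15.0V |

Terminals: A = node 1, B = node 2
Step 1 — V_th is the open-circuit voltage V_A - V_B (nothing connected across the terminals).
Nodal analysis, taking node 2 as the 0 V reference.
Source V1 fixes V_0 = 15 V.
KCL at each unknown node (sum of currents leaving = 0; resistances in Ω):
  Node 1: (V_1 - 15)/22000 + (V_1 - 0)/7500 + (V_1 - 0)/220 = 0
Collecting terms: 0.004724 × V_1 = 0.0006818  =>  V_1 = 0.1443 V
V_th = V_1 - V_2 = 0.1443 - 0 = 0.1443 V
Step 2 — R_th: zero the source — replace V1 by a short circuit (node 2 merges into node 0) — and find the resistance seen between A (node 1) and B (node 0).
Reduce the network between node 1 (A) and node 0 (B) by series/parallel combination:
  Rp1 = R1 ‖ R2 ‖ R3 (parallel, all between nodes 0 and 1) = 1/(1/22000 + 1/7500 + 1/220) = 211.7 Ω
R_th = 211.7 Ω

Final answer: V_th = 0.1443 V, R_th = 211.7 Ω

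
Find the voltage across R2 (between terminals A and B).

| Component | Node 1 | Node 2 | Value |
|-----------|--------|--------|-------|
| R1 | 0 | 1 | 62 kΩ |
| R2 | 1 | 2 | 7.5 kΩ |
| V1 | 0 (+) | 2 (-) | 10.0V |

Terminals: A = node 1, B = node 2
R1 and R2 are in series across V1 (node 0 → node 1 → node 2), and the output A–B is taken across R2, so this is a voltage divider.
Series current: I = V1/(R1 + R2) = 10/(62000 + 7500) = 10/69500 = 0.0001439 A
V_R2 = I × R2 = V1 × R2/(R1 + R2) = 10 × 7500/69500 = 1.079 V

Final answer: 1.079 V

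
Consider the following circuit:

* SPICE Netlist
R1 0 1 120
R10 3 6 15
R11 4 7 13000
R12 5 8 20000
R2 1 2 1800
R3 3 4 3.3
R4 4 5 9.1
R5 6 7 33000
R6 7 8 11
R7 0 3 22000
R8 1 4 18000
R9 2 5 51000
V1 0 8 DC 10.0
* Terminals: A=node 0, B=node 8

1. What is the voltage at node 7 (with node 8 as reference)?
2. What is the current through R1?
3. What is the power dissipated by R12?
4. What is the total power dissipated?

Nodal analysis, taking node 8 as the 0 V reference.
Source V1 fixes V_0 = 10 V.
KCL at each unknown node (sum of currents leaving = 0; resistances in Ω):
  Node 1: (V_1 - 10)/120 + (V_1 - V_2)/1800 + (V_1 - V_4)/18000 = 0
  Node 2: (V_2 - V_1)/1800 + (V_2 - V_5)/51000 = 0
  Node 3: (V_3 - V_4)/3.3 + (V_3 - 10)/22000 + (V_3 - V_6)/15 = 0
  Node 4: (V_4 - V_3)/3.3 + (V_4 - V_5)/9.1 + (V_4 - V_1)/18000 + (V_4 - V_7)/13000 = 0
  Node 5: (V_5 - V_4)/9.1 + (V_5 - V_2)/51000 + (V_5 - 0)/20000 = 0
  Node 6: (V_6 - V_7)/33000 + (V_6 - V_3)/15 = 0
  Node 7: (V_7 - V_6)/33000 + (V_7 - 0)/11 + (V_7 - V_4)/13000 = 0
Collecting terms (coefficients in siemens):
  0.008944·V_1 - 0.0005556·V_2 - 0.00005556·V_4 = 0.08333
  0.0005752·V_2 - 0.0005556·V_1 - 0.00001961·V_5 = 0
  0.3697·V_3 - 0.303·V_4 - 0.06667·V_6 = 0.0004545
  0.4131·V_4 - 0.00005556·V_1 - 0.303·V_3 - 0.1099·V_5 - 0.00007692·V_7 = 0
  0.11·V_5 - 0.00001961·V_2 - 0.1099·V_4 = 0
  0.0667·V_6 - 0.06667·V_3 - 0.0000303·V_7 = 0
  0.09102·V_7 - 0.00007692·V_4 - 0.0000303·V_6 = 0
Solving these 7 simultaneous equations (Gaussian elimination) gives:
  V_1 = 9.95 V, V_2 = 9.758 V, V_3 = 4.317 V, V_4 = 4.316 V
  V_5 = 4.315 V, V_6 = 4.315 V, V_7 = 0.005085 V
Part 1:
  Read off the nodal solution: V_7 = 0.005085 V
Part 2:
  I_R1 = (V_0 - V_1)/R1 = (10 - 9.95)/120 = 0.0004197 A
  Magnitude: I_R1 = 0.0004197 A
Part 3:
  I_R12 = (V_5 - V_8)/R12 = (4.315 - 0)/20000 = 0.0002158 A
  P_R12 = I_R12² × R12 = (0.0002158)² × 20000 = 0.0009311 W
Part 4:
  Power in each resistor, P = (ΔV)²/R:
    P_R1 = (10 - 9.95)²/120 = 0.00002113 W
    P_R2 = (9.95 - 9.758)²/1800 = 0.0000205 W
    P_R3 = (4.317 - 4.316)²/3.3 = 0.00000005384 W
    P_R4 = (4.316 - 4.315)²/9.1 = 0.0000001082 W
    P_R5 = (4.315 - 0.005085)²/33000 = 0.0005628 W
    P_R6 = (0.005085 - 0)²/11 = 0.00000235 W
    P_R7 = (10 - 4.317)²/22000 = 0.001468 W
    P_R8 = (9.95 - 4.316)²/18000 = 0.001763 W
    P_R9 = (9.758 - 4.315)²/51000 = 0.0005807 W
    P_R10 = (4.317 - 4.315)²/15 = 0.0000002558 W
    P_R11 = (4.316 - 0.005085)²/13000 = 0.00143 W
    P_R12 = (4.315 - 0)²/20000 = 0.0009311 W
  P_total = P_R1 + P_R2 + P_R3 + P_R4 + P_R5 + P_R6 + P_R7 + P_R8 + P_R9 + P_R10 + P_R11 + P_R12 = 0.00678 W

Final answers:
1. V_7 = 0.005085 V
2. I_R1 = 0.0004197 A
3. P_R12 = 0.0009311 W
4. P_total = 0.00678 W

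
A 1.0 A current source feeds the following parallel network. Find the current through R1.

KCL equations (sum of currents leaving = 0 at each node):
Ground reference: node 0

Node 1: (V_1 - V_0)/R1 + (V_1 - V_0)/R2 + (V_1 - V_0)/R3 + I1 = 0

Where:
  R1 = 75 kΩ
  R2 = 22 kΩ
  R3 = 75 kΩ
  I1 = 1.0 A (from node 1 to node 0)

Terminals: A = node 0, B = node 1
All resistors sit directly between nodes 0 and 1, so they are in parallel and share one voltage V; the full source current 1 A splits among them.
1/R_par = 1/75000 + 1/22000 + 1/75000 = 0.00007212 S  =>  R_par = 13870 Ω
V = I × R_par = 1 × 13870 = 13870 V
I_R1 = V/R1 = 13870/75000 = 0.1849 A

Final answer: 0.1849 A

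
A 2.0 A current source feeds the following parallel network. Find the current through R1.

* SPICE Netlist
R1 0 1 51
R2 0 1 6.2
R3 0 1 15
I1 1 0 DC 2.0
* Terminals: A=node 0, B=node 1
All resistors sit directly between nodes 0 and 1, so they are in parallel and share one voltage V; the full source current 2 A splits among them.
1/R_par = 1/51 + 1/6.2 + 1/15 = 0.2476 S  =>  R_par = 4.039 Ω
V = I × R_par = 2 × 4.039 = 8.079 V
I_R1 = V/R1 = 8.079/51 = 0.1584 A

Final answer: 0.1584 A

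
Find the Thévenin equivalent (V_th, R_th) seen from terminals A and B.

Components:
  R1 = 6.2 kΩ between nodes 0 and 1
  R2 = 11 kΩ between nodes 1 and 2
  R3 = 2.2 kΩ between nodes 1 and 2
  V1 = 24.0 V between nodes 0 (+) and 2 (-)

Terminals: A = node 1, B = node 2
Step 1 — V_th is the open-circuit voltage V_A - V_B (nothing connected across the terminals).
Nodal analysis, taking node 2 as the 0 V reference.
Source V1 fixes V_0 = 24 V.
KCL at each unknown node (sum of currents leaving = 0; resistances in Ω):
  Node 1: (V_1 - 24)/6200 + (V_1 - 0)/11000 + (V_1 - 0)/2200 = 0
Collecting terms: 0.0007067 × V_1 = 0.003871  =>  V_1 = 5.477 V
V_th = V_1 - V_2 = 5.477 - 0 = 5.477 V
Step 2 — R_th: zero the source — replace V1 by a short circuit (node 2 merges into node 0) — and find the resistance seen between A (node 1) and B (node 0).
Reduce the network between node 1 (A) and node 0 (B) by series/parallel combination:
  Rp1 = R1 ‖ R2 ‖ R3 (parallel, all between nodes 0 and 1) = 1/(1/6200 + 1/11000 + 1/2200) = 1415 Ω
R_th = 1.415 kΩ

Final answer: V_th = 5.477 V, R_th = 1.415 kΩ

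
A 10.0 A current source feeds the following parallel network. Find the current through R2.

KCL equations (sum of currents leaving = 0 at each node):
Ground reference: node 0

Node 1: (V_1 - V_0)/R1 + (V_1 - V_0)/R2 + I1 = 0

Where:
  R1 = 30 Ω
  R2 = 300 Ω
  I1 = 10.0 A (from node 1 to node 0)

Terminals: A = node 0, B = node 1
All resistors sit directly between nodes 0 and 1, so they are in parallel and share one voltage V; the full source current 10 A splits among them.
1/R_par = 1/30 + 1/300 = 0.03667 S  =>  R_par = 27.27 Ω
V = I × R_par = 10 × 27.27 = 272.7 V
I_R2 = V/R2 = 272.7/300 = 0.9091 A

Final answer: 0.9091 A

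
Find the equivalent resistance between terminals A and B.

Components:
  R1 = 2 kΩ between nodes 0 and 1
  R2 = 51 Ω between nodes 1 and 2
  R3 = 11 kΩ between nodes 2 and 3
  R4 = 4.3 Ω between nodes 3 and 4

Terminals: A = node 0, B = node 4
Reduce the network between node 0 (A) and node 4 (B) by series/parallel combination:
  Rs1 = R1 + R2 (series, joined only at node 1) = 2000 + 51 = 2051 Ω
  Rs2 = R3 + Rs1 (series, joined only at node 2) = 11000 + 2051 = 13050 Ω
  Rs3 = R4 + Rs2 (series, joined only at node 3) = 4.3 + 13050 = 13060 Ω
R_eq = 13.06 kΩ

Final answer: 13.06 kΩ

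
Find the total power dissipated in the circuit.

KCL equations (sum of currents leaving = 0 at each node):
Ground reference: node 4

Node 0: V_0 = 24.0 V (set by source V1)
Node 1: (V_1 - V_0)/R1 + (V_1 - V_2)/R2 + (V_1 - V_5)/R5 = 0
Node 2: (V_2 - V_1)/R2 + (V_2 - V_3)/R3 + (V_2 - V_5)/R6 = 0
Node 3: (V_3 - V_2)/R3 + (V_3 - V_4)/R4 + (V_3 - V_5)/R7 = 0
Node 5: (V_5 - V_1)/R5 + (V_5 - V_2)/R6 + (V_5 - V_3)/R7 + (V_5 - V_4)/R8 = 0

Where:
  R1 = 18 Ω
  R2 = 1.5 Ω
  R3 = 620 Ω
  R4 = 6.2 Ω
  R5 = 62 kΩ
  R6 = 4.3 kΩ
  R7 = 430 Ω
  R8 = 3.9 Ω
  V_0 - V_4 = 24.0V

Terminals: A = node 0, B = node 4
Nodal analysis, taking node 4 as the 0 V reference.
Source V1 fixes V_0 = 24 V.
KCL at each unknown node (sum of currents leaving = 0; resistances in Ω):
  Node 1: (V_1 - 24)/18 + (V_1 - V_2)/1.5 + (V_1 - V_5)/62000 = 0
  Node 2: (V_2 - V_1)/1.5 + (V_2 - V_3)/620 + (V_2 - V_5)/4300 = 0
  Node 3: (V_3 - V_2)/620 + (V_3 - 0)/6.2 + (V_3 - V_5)/430 = 0
  Node 5: (V_5 - V_1)/62000 + (V_5 - V_2)/4300 + (V_5 - V_3)/430 + (V_5 - 0)/3.9 = 0
Collecting terms (coefficients in siemens):
  0.7222·V_1 - 0.6667·V_2 - 0.00001613·V_5 = 1.333
  0.6685·V_2 - 0.6667·V_1 - 0.001613·V_3 - 0.0002326·V_5 = 0
  0.1652·V_3 - 0.001613·V_2 - 0.002326·V_5 = 0
  0.259·V_5 - 0.00001613·V_1 - 0.0002326·V_2 - 0.002326·V_3 = 0
Solving these 4 simultaneous equations (Gaussian elimination) gives:
  V_1 = 23.23 V, V_2 = 23.17 V, V_3 = 0.2265 V, V_5 = 0.02428 V
Power in each resistor, P = (ΔV)²/R:
  P_R1 = (24 - 23.23)²/18 = 0.03291 W
  P_R2 = (23.23 - 23.17)²/1.5 = 0.002694 W
  P_R3 = (23.17 - 0.2265)²/620 = 0.8488 W
  P_R4 = (0.2265 - 0)²/6.2 = 0.008274 W
  P_R5 = (23.23 - 0.02428)²/62000 = 0.008686 W
  P_R6 = (23.17 - 0.02428)²/4300 = 0.1246 W
  P_R7 = (0.2265 - 0.02428)²/430 = 0.00009509 W
  P_R8 = (0 - 0.02428)²/3.9 = 0.0001512 W
P_total = P_R1 + P_R2 + P_R3 + P_R4 + P_R5 + P_R6 + P_R7 + P_R8 = 1.026 W

Final answer: 1.026 W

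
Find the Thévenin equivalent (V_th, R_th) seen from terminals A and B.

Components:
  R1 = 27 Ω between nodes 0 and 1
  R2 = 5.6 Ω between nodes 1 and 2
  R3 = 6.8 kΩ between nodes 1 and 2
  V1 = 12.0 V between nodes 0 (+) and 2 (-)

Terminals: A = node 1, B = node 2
Step 1 — V_th is the open-circuit voltage V_A - V_B (nothing connected across the terminals).
Nodal analysis, taking node 2 as the 0 V reference.
Source V1 fixes V_0 = 12 V.
KCL at each unknown node (sum of currents leaving = 0; resistances in Ω):
  Node 1: (V_1 - 12)/27 + (V_1 - 0)/5.6 + (V_1 - 0)/6800 = 0
Collecting terms: 0.2158 × V_1 = 0.4444  =>  V_1 = 2.06 V
V_th = V_1 - V_2 = 2.06 - 0 = 2.06 V
Step 2 — R_th: zero the source — replace V1 by a short circuit (node 2 merges into node 0) — and find the resistance seen between A (node 1) and B (node 0).
Reduce the network between node 1 (A) and node 0 (B) by series/parallel combination:
  Rp1 = R1 ‖ R2 ‖ R3 (parallel, all between nodes 0 and 1) = 1/(1/27 + 1/5.6 + 1/6800) = 4.635 Ω
R_th = 4.635 Ω

Final answer: V_th = 2.06 V, R_th = 4.635 Ω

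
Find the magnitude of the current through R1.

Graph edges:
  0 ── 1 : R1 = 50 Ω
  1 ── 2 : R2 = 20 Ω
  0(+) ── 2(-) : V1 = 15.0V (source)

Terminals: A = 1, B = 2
Nodal analysis, taking node 2 as the 0 V reference.
Source V1 fixes V_0 = 15 V.
KCL at each unknown node (sum of currents leaving = 0; resistances in Ω):
  Node 1: (V_1 - 15)/50 + (V_1 - 0)/20 = 0
Collecting terms: 0.07 × V_1 = 0.3  =>  V_1 = 4.286 V
I_R1 = (V_0 - V_1)/R1 = (15 - 4.286)/50 = 0.2143 A
|I_R1| = 0.2143 A

Final answer: |I_R1| = 0.2143 A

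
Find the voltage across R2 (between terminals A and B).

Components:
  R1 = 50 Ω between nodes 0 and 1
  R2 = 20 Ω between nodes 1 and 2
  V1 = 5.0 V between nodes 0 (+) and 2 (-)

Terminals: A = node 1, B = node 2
R1 and R2 are in series across V1 (node 0 → node 1 → node 2), and the output A–B is taken across R2, so this is a voltage divider.
Series current: I = V1/(R1 + R2) = 5/(50 + 20) = 5/70 = 0.07143 A
V_R2 = I × R2 = V1 × R2/(R1 + R2) = 5 × 20/70 = 1.429 V

Final answer: 1.429 V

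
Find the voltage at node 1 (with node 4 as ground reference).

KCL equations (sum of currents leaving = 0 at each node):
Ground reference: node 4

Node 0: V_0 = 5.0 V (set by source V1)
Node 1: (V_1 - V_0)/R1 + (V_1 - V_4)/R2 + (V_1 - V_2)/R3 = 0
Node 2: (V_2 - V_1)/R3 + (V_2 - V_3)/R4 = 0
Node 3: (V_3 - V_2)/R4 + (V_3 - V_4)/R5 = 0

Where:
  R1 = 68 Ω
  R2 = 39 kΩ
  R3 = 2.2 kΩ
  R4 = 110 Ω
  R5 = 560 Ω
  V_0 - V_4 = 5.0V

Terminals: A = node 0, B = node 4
Nodal analysis, taking node 4 as the 0 V reference.
Source V1 fixes V_0 = 5 V.
KCL at each unknown node (sum of currents leaving = 0; resistances in Ω):
  Node 1: (V_1 - 5)/68 + (V_1 - 0)/39000 + (V_1 - V_2)/2200 = 0
  Node 2: (V_2 - V_1)/2200 + (V_2 - V_3)/110 = 0
  Node 3: (V_3 - V_2)/110 + (V_3 - 0)/560 = 0
Collecting terms (coefficients in siemens):
  0.01519·V_1 - 0.0004545·V_2 = 0.07353
  0.009545·V_2 - 0.0004545·V_1 - 0.009091·V_3 = 0
  0.01088·V_3 - 0.009091·V_2 = 0
Solving these 3 simultaneous equations (Gaussian elimination) gives:
  V_1 = 4.876 V, V_2 = 1.138 V, V_3 = 0.9514 V
The requested potential is V_1 = 4.876 V.

Final answer: V_1 = 4.876 V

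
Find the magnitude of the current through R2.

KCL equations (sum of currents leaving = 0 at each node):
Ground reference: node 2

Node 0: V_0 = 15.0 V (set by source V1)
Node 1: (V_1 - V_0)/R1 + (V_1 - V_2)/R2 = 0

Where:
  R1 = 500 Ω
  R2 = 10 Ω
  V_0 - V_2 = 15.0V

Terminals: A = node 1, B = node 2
Nodal analysis, taking node 2 as the 0 V reference.
Source V1 fixes V_0 = 15 V.
KCL at each unknown node (sum of currents leaving = 0; resistances in Ω):
  Node 1: (V_1 - 15)/500 + (V_1 - 0)/10 = 0
Collecting terms: 0.102 × V_1 = 0.03  =>  V_1 = 0.2941 V
I_R2 = (V_1 - V_2)/R2 = (0.2941 - 0)/10 = 0.02941 A
|I_R2| = 0.02941 A

Final answer: |I_R2| = 0.02941 A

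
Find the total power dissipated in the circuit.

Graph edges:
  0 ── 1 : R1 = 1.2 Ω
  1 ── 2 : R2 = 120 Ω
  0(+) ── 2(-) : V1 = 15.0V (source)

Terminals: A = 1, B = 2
Nodal analysis, taking node 2 as the 0 V reference.
Source V1 fixes V_0 = 15 V.
KCL at each unknown node (sum of currents leaving = 0; resistances in Ω):
  Node 1: (V_1 - 15)/1.2 + (V_1 - 0)/120 = 0
Collecting terms: 0.8417 × V_1 = 12.5  =>  V_1 = 14.85 V
Power in each resistor, P = (ΔV)²/R:
  P_R1 = (15 - 14.85)²/1.2 = 0.01838 W
  P_R2 = (14.85 - 0)²/120 = 1.838 W
P_total = P_R1 + P_R2 = 1.856 W

Final answer: 1.856 W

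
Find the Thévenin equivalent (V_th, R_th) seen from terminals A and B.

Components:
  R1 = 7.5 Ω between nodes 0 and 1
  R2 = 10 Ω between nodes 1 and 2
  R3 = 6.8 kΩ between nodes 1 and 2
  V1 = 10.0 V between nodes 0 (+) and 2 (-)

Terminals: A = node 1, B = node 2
Step 1 — V_th is the open-circuit voltage V_A - V_B (nothing connected across the terminals).
Nodal analysis, taking node 2 as the 0 V reference.
Source V1 fixes V_0 = 10 V.
KCL at each unknown node (sum of currents leaving = 0; resistances in Ω):
  Node 1: (V_1 - 10)/7.5 + (V_1 - 0)/10 + (V_1 - 0)/6800 = 0
Collecting terms: 0.2335 × V_1 = 1.333  =>  V_1 = 5.711 V
V_th = V_1 - V_2 = 5.711 - 0 = 5.711 V
Step 2 — R_th: zero the source — replace V1 by a short circuit (node 2 merges into node 0) — and find the resistance seen between A (node 1) and B (node 0).
Reduce the network between node 1 (A) and node 0 (B) by series/parallel combination:
  Rp1 = R1 ‖ R2 ‖ R3 (parallel, all between nodes 0 and 1) = 1/(1/7.5 + 1/10 + 1/6800) = 4.283 Ω
R_th = 4.283 Ω

Final answer: V_th = 5.711 V, R_th = 4.283 Ω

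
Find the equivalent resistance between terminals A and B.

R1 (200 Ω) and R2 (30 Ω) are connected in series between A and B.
Reduce the network between node 0 (A) and node 2 (B) by series/parallel combination:
  Rs1 = R1 + R2 (series, joined only at node 1) = 200 + 30 = 230 Ω
R_eq = 230 Ω

Final answer: 230 Ω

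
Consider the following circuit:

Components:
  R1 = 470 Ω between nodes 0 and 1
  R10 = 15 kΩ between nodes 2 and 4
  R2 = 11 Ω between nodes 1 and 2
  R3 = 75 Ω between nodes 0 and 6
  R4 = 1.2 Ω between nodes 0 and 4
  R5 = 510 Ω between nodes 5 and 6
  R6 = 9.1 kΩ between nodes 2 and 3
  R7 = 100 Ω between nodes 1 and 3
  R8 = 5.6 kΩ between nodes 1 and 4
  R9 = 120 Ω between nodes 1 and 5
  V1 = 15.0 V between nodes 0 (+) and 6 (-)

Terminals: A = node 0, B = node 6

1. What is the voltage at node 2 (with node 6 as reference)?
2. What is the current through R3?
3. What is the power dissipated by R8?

Nodal analysis, taking node 6 as the 0 V reference.
Source V1 fixes V_0 = 15 V.
KCL at each unknown node (sum of currents leaving = 0; resistances in Ω):
  Node 1: (V_1 - 15)/470 + (V_1 - V_2)/11 + (V_1 - V_3)/100 + (V_1 - V_4)/5600 + (V_1 - V_5)/120 = 0
  Node 2: (V_2 - V_1)/11 + (V_2 - V_3)/9100 + (V_2 - V_4)/15000 = 0
  Node 3: (V_3 - V_2)/9100 + (V_3 - V_1)/100 = 0
  Node 4: (V_4 - 15)/1.2 + (V_4 - V_1)/5600 + (V_4 - V_2)/15000 = 0
  Node 5: (V_5 - 0)/510 + (V_5 - V_1)/120 = 0
Collecting terms (coefficients in siemens):
  0.1115·V_1 - 0.09091·V_2 - 0.01·V_3 - 0.0001786·V_4 - 0.008333·V_5 = 0.03191
  0.09109·V_2 - 0.09091·V_1 - 0.0001099·V_3 - 0.00006667·V_4 = 0
  0.01011·V_3 - 0.01·V_1 - 0.0001099·V_2 = 0
  0.8336·V_4 - 0.0001786·V_1 - 0.00006667·V_2 = 12.5
  0.01029·V_5 - 0.008333·V_1 = 0
Solving these 5 simultaneous equations (Gaussian elimination) gives:
  V_1 = 8.988 V, V_2 = 8.992 V, V_3 = 8.988 V, V_4 = 15 V
  V_5 = 7.276 V
Part 1:
  Read off the nodal solution: V_2 = 8.992 V
Part 2:
  I_R3 = (V_0 - V_6)/R3 = (15 - 0)/75 = 0.2 A
  Magnitude: I_R3 = 0.2 A
Part 3:
  I_R8 = (V_1 - V_4)/R8 = (8.988 - 15)/5600 = -0.001073 A
  P_R8 = I_R8² × R8 = (-0.001073)² × 5600 = 0.006451 W

Final answers:
1. V_2 = 8.992 V
2. I_R3 = 0.2 A
3. P_R8 = 0.006451 W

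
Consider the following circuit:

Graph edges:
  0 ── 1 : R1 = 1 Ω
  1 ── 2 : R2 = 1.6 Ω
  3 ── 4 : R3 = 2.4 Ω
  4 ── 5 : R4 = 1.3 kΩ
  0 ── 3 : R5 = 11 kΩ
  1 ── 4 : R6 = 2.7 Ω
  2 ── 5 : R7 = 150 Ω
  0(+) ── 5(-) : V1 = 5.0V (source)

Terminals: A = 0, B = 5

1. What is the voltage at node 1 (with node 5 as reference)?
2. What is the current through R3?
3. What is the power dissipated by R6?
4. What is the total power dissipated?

Nodal analysis, taking node 5 as the 0 V reference.
Source V1 fixes V_0 = 5 V.
KCL at each unknown node (sum of currents leaving = 0; resistances in Ω):
  Node 1: (V_1 - 5)/1 + (V_1 - V_2)/1.6 + (V_1 - V_4)/2.7 = 0
  Node 2: (V_2 - V_1)/1.6 + (V_2 - 0)/150 = 0
  Node 3: (V_3 - V_4)/2.4 + (V_3 - 5)/11000 = 0
  Node 4: (V_4 - V_3)/2.4 + (V_4 - 0)/1300 + (V_4 - V_1)/2.7 = 0
Collecting terms (coefficients in siemens):
  1.995·V_1 - 0.625·V_2 - 0.3704·V_4 = 5
  0.6317·V_2 - 0.625·V_1 = 0
  0.4168·V_3 - 0.4167·V_4 = 0.0004545
  0.7878·V_4 - 0.3704·V_1 - 0.4167·V_3 = 0
Solving these 4 simultaneous equations (Gaussian elimination) gives:
  V_1 = 4.963 V, V_2 = 4.911 V, V_3 = 4.953 V, V_4 = 4.953 V
Part 1:
  Read off the nodal solution: V_1 = 4.963 V
Part 2:
  I_R3 = (V_3 - V_4)/R3 = (4.953 - 4.953)/2.4 = 0.000004256 A
  Magnitude: I_R3 = 0.000004256 A
Part 3:
  I_R6 = (V_1 - V_4)/R6 = (4.963 - 4.953)/2.7 = 0.003806 A
  P_R6 = I_R6² × R6 = (0.003806)² × 2.7 = 0.00003911 W
Part 4:
  Power in each resistor, P = (ΔV)²/R:
    P_R1 = (5 - 4.963)²/1 = 0.001336 W
    P_R2 = (4.963 - 4.911)²/1.6 = 0.001715 W
    P_R3 = (4.953 - 4.953)²/2.4 = 0.00000000004347 W
    P_R4 = (4.953 - 0)²/1300 = 0.01887 W
    P_R5 = (5 - 4.953)²/11000 = 0.0000001992 W
    P_R6 = (4.963 - 4.953)²/2.7 = 0.00003911 W
    P_R7 = (4.911 - 0)²/150 = 0.1608 W
  P_total = P_R1 + P_R2 + P_R3 + P_R4 + P_R5 + P_R6 + P_R7 = 0.1828 W

Final answers:
1. V_1 = 4.963 V
2. I_R3 = 4.256e-06 A
3. P_R6 = 3.911e-05 W
4. P_total = 0.1828 W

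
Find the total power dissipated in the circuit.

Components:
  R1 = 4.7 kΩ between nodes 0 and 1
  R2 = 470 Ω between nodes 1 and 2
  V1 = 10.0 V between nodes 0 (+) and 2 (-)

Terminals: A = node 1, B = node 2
Nodal analysis, taking node 2 as the 0 V reference.
Source V1 fixes V_0 = 10 V.
KCL at each unknown node (sum of currents leaving = 0; resistances in Ω):
  Node 1: (V_1 - 10)/4700 + (V_1 - 0)/470 = 0
Collecting terms: 0.00234 × V_1 = 0.002128  =>  V_1 = 0.9091 V
Power in each resistor, P = (ΔV)²/R:
  P_R1 = (10 - 0.9091)²/4700 = 0.01758 W
  P_R2 = (0.9091 - 0)²/470 = 0.001758 W
P_total = P_R1 + P_R2 = 0.01934 W

Final answer: 0.01934 W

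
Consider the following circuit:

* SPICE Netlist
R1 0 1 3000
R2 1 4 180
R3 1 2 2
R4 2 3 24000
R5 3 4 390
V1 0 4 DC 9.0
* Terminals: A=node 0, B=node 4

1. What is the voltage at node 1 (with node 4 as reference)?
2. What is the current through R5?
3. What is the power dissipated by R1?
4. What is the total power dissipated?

Nodal analysis, taking node 4 as the 0 V reference.
Source V1 fixes V_0 = 9 V.
KCL at each unknown node (sum of currents leaving = 0; resistances in Ω):
  Node 1: (V_1 - 9)/3000 + (V_1 - 0)/180 + (V_1 - V_2)/2 = 0
  Node 2: (V_2 - V_1)/2 + (V_2 - V_3)/24000 = 0
  Node 3: (V_3 - V_2)/24000 + (V_3 - 0)/390 = 0
Collecting terms (coefficients in siemens):
  0.5059·V_1 - 0.5·V_2 = 0.003
  0.5·V_2 - 0.5·V_1 - 0.00004167·V_3 = 0
  0.002606·V_3 - 0.00004167·V_2 = 0
Solving these 3 simultaneous equations (Gaussian elimination) gives:
  V_1 = 0.5059 V, V_2 = 0.5059 V, V_3 = 0.008089 V
Part 1:
  Read off the nodal solution: V_1 = 0.5059 V
Part 2:
  I_R5 = (V_3 - V_4)/R5 = (0.008089 - 0)/390 = 0.00002074 A
  Magnitude: I_R5 = 0.00002074 A
Part 3:
  I_R1 = (V_0 - V_1)/R1 = (9 - 0.5059)/3000 = 0.002831 A
  P_R1 = I_R1² × R1 = (0.002831)² × 3000 = 0.02405 W
Part 4:
  Power in each resistor, P = (ΔV)²/R:
    P_R1 = (9 - 0.5059)²/3000 = 0.02405 W
    P_R2 = (0.5059 - 0)²/180 = 0.001422 W
    P_R3 = (0.5059 - 0.5059)²/2 = 0.0000000008604 W
    P_R4 = (0.5059 - 0.008089)²/24000 = 0.00001032 W
    P_R5 = (0.008089 - 0)²/390 = 0.0000001678 W
  P_total = P_R1 + P_R2 + P_R3 + P_R4 + P_R5 = 0.02548 W

Final answers:
1. V_1 = 0.5059 V
2. I_R5 = 2.074e-05 A
3. P_R1 = 0.02405 W
4. P_total = 0.02548 W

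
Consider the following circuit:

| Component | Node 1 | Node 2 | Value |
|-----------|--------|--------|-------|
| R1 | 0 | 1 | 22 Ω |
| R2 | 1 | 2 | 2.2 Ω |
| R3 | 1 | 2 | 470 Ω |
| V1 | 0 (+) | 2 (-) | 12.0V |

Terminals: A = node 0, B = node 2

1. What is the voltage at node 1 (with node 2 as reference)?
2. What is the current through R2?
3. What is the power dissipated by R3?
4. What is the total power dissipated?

Nodal analysis, taking node 2 as the 0 V reference.
Source V1 fixes V_0 = 12 V.
KCL at each unknown node (sum of currents leaving = 0; resistances in Ω):
  Node 1: (V_1 - 12)/22 + (V_1 - 0)/2.2 + (V_1 - 0)/470 = 0
Collecting terms: 0.5021 × V_1 = 0.5455  =>  V_1 = 1.086 V
Part 1:
  Read off the nodal solution: V_1 = 1.086 V
Part 2:
  I_R2 = (V_1 - V_2)/R2 = (1.086 - 0)/2.2 = 0.4938 A
  Magnitude: I_R2 = 0.4938 A
Part 3:
  I_R3 = (V_1 - V_2)/R3 = (1.086 - 0)/470 = 0.002311 A
  P_R3 = I_R3² × R3 = (0.002311)² × 470 = 0.002511 W
Part 4:
  Power in each resistor, P = (ΔV)²/R:
    P_R1 = (12 - 1.086)²/22 = 5.414 W
    P_R2 = (1.086 - 0)²/2.2 = 0.5364 W
    P_R3 = (1.086 - 0)²/470 = 0.002511 W
  P_total = P_R1 + P_R2 + P_R3 = 5.953 W

Final answers:
1. V_1 = 1.086 V
2. I_R2 = 0.4938 A
3. P_R3 = 0.002511 W
4. P_total = 5.953 W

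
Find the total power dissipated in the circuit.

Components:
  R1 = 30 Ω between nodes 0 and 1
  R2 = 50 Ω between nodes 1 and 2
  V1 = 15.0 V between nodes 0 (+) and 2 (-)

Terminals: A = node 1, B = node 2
Nodal analysis, taking node 2 as the 0 V reference.
Source V1 fixes V_0 = 15 V.
KCL at each unknown node (sum of currents leaving = 0; resistances in Ω):
  Node 1: (V_1 - 15)/30 + (V_1 - 0)/50 = 0
Collecting terms: 0.05333 × V_1 = 0.5  =>  V_1 = 9.375 V
Power in each resistor, P = (ΔV)²/R:
  P_R1 = (15 - 9.375)²/30 = 1.055 W
  P_R2 = (9.375 - 0)²/50 = 1.758 W
P_total = P_R1 + P_R2 = 2.812 W

Final answer: 2.812 W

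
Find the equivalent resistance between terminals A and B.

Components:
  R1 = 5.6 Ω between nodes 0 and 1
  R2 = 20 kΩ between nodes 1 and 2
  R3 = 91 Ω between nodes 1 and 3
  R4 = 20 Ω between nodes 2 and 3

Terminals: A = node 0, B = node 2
Reduce the network between node 0 (A) and node 2 (B) by series/parallel combination:
  Rs1 = R3 + R4 (series, joined only at node 3) = 91 + 20 = 111 Ω
  Rp1 = R2 ‖ Rs1 (parallel, both between nodes 1 and 2) = 1/(1/20000 + 1/111) = 110.4 Ω
  Rs2 = R1 + Rp1 (series, joined only at node 1) = 5.6 + 110.4 = 116 Ω
R_eq = 116 Ω

Final answer: 116 Ω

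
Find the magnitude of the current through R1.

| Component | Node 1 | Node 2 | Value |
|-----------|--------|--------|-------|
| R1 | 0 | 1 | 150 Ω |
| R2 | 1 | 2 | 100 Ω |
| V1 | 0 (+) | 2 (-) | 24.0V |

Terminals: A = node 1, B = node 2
Nodal analysis, taking node 2 as the 0 V reference.
Source V1 fixes V_0 = 24 V.
KCL at each unknown node (sum of currents leaving = 0; resistances in Ω):
  Node 1: (V_1 - 24)/150 + (V_1 - 0)/100 = 0
Collecting terms: 0.01667 × V_1 = 0.16  =>  V_1 = 9.6 V
I_R1 = (V_0 - V_1)/R1 = (24 - 9.6)/150 = 0.096 A
|I_R1| = 0.096 A

Final answer: |I_R1| = 0.096 A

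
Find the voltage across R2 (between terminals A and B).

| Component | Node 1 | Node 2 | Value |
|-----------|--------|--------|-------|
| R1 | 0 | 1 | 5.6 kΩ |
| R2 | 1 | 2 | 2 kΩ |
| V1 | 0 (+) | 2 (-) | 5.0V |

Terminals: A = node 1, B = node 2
R1 and R2 are in series across V1 (node 0 → node 1 → node 2), and the output A–B is taken across R2, so this is a voltage divider.
Series current: I = V1/(R1 + R2) = 5/(5600 + 2000) = 5/7600 = 0.0006579 A
V_R2 = I × R2 = V1 × R2/(R1 + R2) = 5 × 2000/7600 = 1.316 V

Final answer: 1.316 V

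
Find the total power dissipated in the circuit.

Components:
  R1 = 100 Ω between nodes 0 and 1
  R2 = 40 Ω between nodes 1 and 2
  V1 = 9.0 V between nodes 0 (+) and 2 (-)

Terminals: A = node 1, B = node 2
Nodal analysis, taking node 2 as the 0 V reference.
Source V1 fixes V_0 = 9 V.
KCL at each unknown node (sum of currents leaving = 0; resistances in Ω):
  Node 1: (V_1 - 9)/100 + (V_1 - 0)/40 = 0
Collecting terms: 0.035 × V_1 = 0.09  =>  V_1 = 2.571 V
Power in each resistor, P = (ΔV)²/R:
  P_R1 = (9 - 2.571)²/100 = 0.4133 W
  P_R2 = (2.571 - 0)²/40 = 0.1653 W
P_total = P_R1 + P_R2 = 0.5786 W

Final answer: 0.5786 W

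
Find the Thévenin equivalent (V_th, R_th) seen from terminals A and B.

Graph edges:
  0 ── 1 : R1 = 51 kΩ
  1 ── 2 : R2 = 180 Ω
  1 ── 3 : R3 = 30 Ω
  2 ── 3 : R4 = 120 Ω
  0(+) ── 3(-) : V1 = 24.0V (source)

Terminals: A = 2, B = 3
Step 1 — V_th is the open-circuit voltage V_A - V_B (nothing connected across the terminals).
Nodal analysis, taking node 3 as the 0 V reference.
Source V1 fixes V_0 = 24 V.
KCL at each unknown node (sum of currents leaving = 0; resistances in Ω):
  Node 1: (V_1 - 24)/51000 + (V_1 - V_2)/180 + (V_1 - 0)/30 = 0
  Node 2: (V_2 - V_1)/180 + (V_2 - 0)/120 = 0
Collecting terms (coefficients in siemens):
  0.03891·V_1 - 0.005556·V_2 = 0.0004706
  0.01389·V_2 - 0.005556·V_1 = 0
Determinant D = (0.03891)(0.01389) - (-0.005556)(-0.005556) = 0.0005095
V_1 = [(0.0004706)(0.01389) - (-0.005556)(0)]/D = 0.01283 V
V_2 = [(0.03891)(0) - (0.0004706)(-0.005556)]/D = 0.005131 V
V_th = V_2 - V_3 = 0.005131 - 0 = 0.005131 V
Step 2 — R_th: zero the source — replace V1 by a short circuit (node 3 merges into node 0) — and find the resistance seen between A (node 2) and B (node 0).
Reduce the network between node 2 (A) and node 0 (B) by series/parallel combination:
  Rp1 = R1 ‖ R3 (parallel, both between nodes 0 and 1) = 1/(1/51000 + 1/30) = 29.98 Ω
  Rs1 = R2 + Rp1 (series, joined only at node 1) = 180 + 29.98 = 210 Ω
  Rp2 = R4 ‖ Rs1 (parallel, both between nodes 0 and 2) = 1/(1/120 + 1/210) = 76.36 Ω
R_th = 76.36 Ω

Final answer: V_th = 0.005131 V, R_th = 76.36 Ω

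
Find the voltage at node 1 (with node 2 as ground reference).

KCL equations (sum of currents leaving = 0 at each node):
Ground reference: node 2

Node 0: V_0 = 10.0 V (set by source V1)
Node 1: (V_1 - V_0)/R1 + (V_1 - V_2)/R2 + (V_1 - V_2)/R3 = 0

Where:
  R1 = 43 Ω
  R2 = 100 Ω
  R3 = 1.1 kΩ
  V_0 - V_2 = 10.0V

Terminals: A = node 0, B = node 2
Nodal analysis, taking node 2 as the 0 V reference.
Source V1 fixes V_0 = 10 V.
KCL at each unknown node (sum of currents leaving = 0; resistances in Ω):
  Node 1: (V_1 - 10)/43 + (V_1 - 0)/100 + (V_1 - 0)/1100 = 0
Collecting terms: 0.03416 × V_1 = 0.2326  =>  V_1 = 6.807 V
The requested potential is V_1 = 6.807 V.

Final answer: V_1 = 6.807 V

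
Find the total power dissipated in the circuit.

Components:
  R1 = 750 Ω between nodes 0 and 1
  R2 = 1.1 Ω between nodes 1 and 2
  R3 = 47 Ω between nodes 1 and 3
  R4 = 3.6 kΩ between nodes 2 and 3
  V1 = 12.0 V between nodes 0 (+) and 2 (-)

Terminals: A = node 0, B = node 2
Nodal analysis, taking node 2 as the 0 V reference.
Source V1 fixes V_0 = 12 V.
KCL at each unknown node (sum of currents leaving = 0; resistances in Ω):
  Node 1: (V_1 - 12)/750 + (V_1 - 0)/1.1 + (V_1 - V_3)/47 = 0
  Node 3: (V_3 - V_1)/47 + (V_3 - 0)/3600 = 0
Collecting terms (coefficients in siemens):
  0.9317·V_1 - 0.02128·V_3 = 0.016
  0.02155·V_3 - 0.02128·V_1 = 0
Determinant D = (0.9317)(0.02155) - (-0.02128)(-0.02128) = 0.01963
V_1 = [(0.016)(0.02155) - (-0.02128)(0)]/D = 0.01757 V
V_3 = [(0.9317)(0) - (0.016)(-0.02128)]/D = 0.01734 V
Power in each resistor, P = (ΔV)²/R:
  P_R1 = (12 - 0.01757)²/750 = 0.1914 W
  P_R2 = (0.01757 - 0)²/1.1 = 0.0002806 W
  P_R3 = (0.01757 - 0.01734)²/47 = 0.000000001091 W
  P_R4 = (0 - 0.01734)²/3600 = 0.00000008355 W
P_total = P_R1 + P_R2 + P_R3 + P_R4 = 0.1917 W

Final answer: 0.1917 W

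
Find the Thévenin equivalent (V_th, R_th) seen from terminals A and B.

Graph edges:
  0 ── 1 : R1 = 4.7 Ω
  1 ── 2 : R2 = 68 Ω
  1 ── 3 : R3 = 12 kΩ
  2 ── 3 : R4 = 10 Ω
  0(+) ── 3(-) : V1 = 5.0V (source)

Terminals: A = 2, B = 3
Step 1 — V_th is the open-circuit voltage V_A - V_B (nothing connected across the terminals).
Nodal analysis, taking node 3 as the 0 V reference.
Source V1 fixes V_0 = 5 V.
KCL at each unknown node (sum of currents leaving = 0; resistances in Ω):
  Node 1: (V_1 - 5)/4.7 + (V_1 - V_2)/68 + (V_1 - 0)/12000 = 0
  Node 2: (V_2 - V_1)/68 + (V_2 - 0)/10 = 0
Collecting terms (coefficients in siemens):
  0.2276·V_1 - 0.01471·V_2 = 1.064
  0.1147·V_2 - 0.01471·V_1 = 0
Determinant D = (0.2276)(0.1147) - (-0.01471)(-0.01471) = 0.02589
V_1 = [(1.064)(0.1147) - (-0.01471)(0)]/D = 4.714 V
V_2 = [(0.2276)(0) - (1.064)(-0.01471)]/D = 0.6044 V
V_th = V_2 - V_3 = 0.6044 - 0 = 0.6044 V
Step 2 — R_th: zero the source — replace V1 by a short circuit (node 3 merges into node 0) — and find the resistance seen between A (node 2) and B (node 0).
Reduce the network between node 2 (A) and node 0 (B) by series/parallel combination:
  Rp1 = R1 ‖ R3 (parallel, both between nodes 0 and 1) = 1/(1/4.7 + 1/12000) = 4.698 Ω
  Rs1 = R2 + Rp1 (series, joined only at node 1) = 68 + 4.698 = 72.7 Ω
  Rp2 = R4 ‖ Rs1 (parallel, both between nodes 0 and 2) = 1/(1/10 + 1/72.7) = 8.791 Ω
R_th = 8.791 Ω

Final answer: V_th = 0.6044 V, R_th = 8.791 Ω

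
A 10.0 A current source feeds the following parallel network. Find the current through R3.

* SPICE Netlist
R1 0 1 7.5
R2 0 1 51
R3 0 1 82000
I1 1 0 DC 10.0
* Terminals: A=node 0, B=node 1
All resistors sit directly between nodes 0 and 1, so they are in parallel and share one voltage V; the full source current 10 A splits among them.
1/R_par = 1/7.5 + 1/51 + 1/82000 = 0.153 S  =>  R_par = 6.538 Ω
V = I × R_par = 10 × 6.538 = 65.38 V
I_R3 = V/R3 = 65.38/82000 = 0.0007973 A

Final answer: 0.0007973 A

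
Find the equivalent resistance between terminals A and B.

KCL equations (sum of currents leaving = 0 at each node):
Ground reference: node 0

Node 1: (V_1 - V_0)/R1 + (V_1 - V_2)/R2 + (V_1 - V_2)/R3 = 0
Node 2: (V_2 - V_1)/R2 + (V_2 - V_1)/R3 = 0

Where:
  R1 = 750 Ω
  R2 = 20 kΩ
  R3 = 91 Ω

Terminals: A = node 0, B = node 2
Reduce the network between node 0 (A) and node 2 (B) by series/parallel combination:
  Rp1 = R2 ‖ R3 (parallel, both between nodes 1 and 2) = 1/(1/20000 + 1/91) = 90.59 Ω
  Rs1 = R1 + Rp1 (series, joined only at node 1) = 750 + 90.59 = 840.6 Ω
R_eq = 840.6 Ω

Final answer: 840.6 Ω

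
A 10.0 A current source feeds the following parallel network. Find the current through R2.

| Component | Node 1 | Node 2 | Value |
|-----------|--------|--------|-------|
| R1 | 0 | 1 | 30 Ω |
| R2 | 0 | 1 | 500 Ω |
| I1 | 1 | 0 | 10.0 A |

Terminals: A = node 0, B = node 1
All resistors sit directly between nodes 0 and 1, so they are in parallel and share one voltage V; the full source current 10 A splits among them.
1/R_par = 1/30 + 1/500 = 0.03533 S  =>  R_par = 28.3 Ω
V = I × R_par = 10 × 28.3 = 283 V
I_R2 = V/R2 = 283/500 = 0.566 A

Final answer: 0.566 A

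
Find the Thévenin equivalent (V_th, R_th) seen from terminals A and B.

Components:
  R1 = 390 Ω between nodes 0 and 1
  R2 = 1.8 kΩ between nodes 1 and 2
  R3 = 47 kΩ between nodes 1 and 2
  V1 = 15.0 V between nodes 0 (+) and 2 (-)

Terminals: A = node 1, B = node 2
Step 1 — V_th is the open-circuit voltage V_A - V_B (nothing connected across the terminals).
Nodal analysis, taking node 2 as the 0 V reference.
Source V1 fixes V_0 = 15 V.
KCL at each unknown node (sum of currents leaving = 0; resistances in Ω):
  Node 1: (V_1 - 15)/390 + (V_1 - 0)/1800 + (V_1 - 0)/47000 = 0
Collecting terms: 0.003141 × V_1 = 0.03846  =>  V_1 = 12.25 V
V_th = V_1 - V_2 = 12.25 - 0 = 12.25 V
Step 2 — R_th: zero the source — replace V1 by a short circuit (node 2 merges into node 0) — and find the resistance seen between A (node 1) and B (node 0).
Reduce the network between node 1 (A) and node 0 (B) by series/parallel combination:
  Rp1 = R1 ‖ R2 ‖ R3 (parallel, all between nodes 0 and 1) = 1/(1/390 + 1/1800 + 1/47000) = 318.4 Ω
R_th = 318.4 Ω

Final answer: V_th = 12.25 V, R_th = 318.4 Ω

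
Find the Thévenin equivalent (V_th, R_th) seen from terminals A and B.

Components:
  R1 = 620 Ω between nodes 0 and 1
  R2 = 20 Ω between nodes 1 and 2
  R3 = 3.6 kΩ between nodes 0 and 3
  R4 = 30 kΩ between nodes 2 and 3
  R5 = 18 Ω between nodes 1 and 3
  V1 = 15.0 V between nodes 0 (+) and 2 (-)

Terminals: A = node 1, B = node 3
Step 1 — V_th is the open-circuit voltage V_A - V_B (nothing connected across the terminals).
Nodal analysis, taking node 2 as the 0 V reference.
Source V1 fixes V_0 = 15 V.
KCL at each unknown node (sum of currents leaving = 0; resistances in Ω):
  Node 1: (V_1 - 15)/620 + (V_1 - 0)/20 + (V_1 - V_3)/18 = 0
  Node 3: (V_3 - 15)/3600 + (V_3 - 0)/30000 + (V_3 - V_1)/18 = 0
Collecting terms (coefficients in siemens):
  0.1072·V_1 - 0.05556·V_3 = 0.02419
  0.05587·V_3 - 0.05556·V_1 = 0.004167
Determinant D = (0.1072)(0.05587) - (-0.05556)(-0.05556) = 0.002901
V_1 = [(0.02419)(0.05587) - (-0.05556)(0.004167)]/D = 0.5458 V
V_3 = [(0.1072)(0.004167) - (0.02419)(-0.05556)]/D = 0.6173 V
V_th = V_1 - V_3 = 0.5458 - 0.6173 = -0.07154 V
Step 2 — R_th: zero the source — replace V1 by a short circuit (node 2 merges into node 0) — and find the resistance seen between A (node 1) and B (node 3).
Reduce the network between node 1 (A) and node 3 (B) by series/parallel combination:
  Rp1 = R1 ‖ R2 (parallel, both between nodes 0 and 1) = 1/(1/620 + 1/20) = 19.38 Ω
  Rp2 = R3 ‖ R4 (parallel, both between nodes 0 and 3) = 1/(1/3600 + 1/30000) = 3214 Ω
  Rs1 = Rp1 + Rp2 (series, joined only at node 0) = 19.38 + 3214 = 3234 Ω
  Rp3 = R5 ‖ Rs1 (parallel, both between nodes 1 and 3) = 1/(1/18 + 1/3234) = 17.9 Ω
R_th = 17.9 Ω

Final answer: V_th = -0.07154 V, R_th = 17.9 Ω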